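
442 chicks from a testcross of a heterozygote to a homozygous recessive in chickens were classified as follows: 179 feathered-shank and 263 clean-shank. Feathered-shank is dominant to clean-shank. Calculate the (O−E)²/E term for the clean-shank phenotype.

A testcross of a heterozygote (Aa × aa) gives a 1:1 phenotypic ratio.
Under the 1:1 hypothesis (Σ ratio = 2, N = 442):
  feathered-shank: 442 × 1/2 = 221
  clean-shank: 442 × 1/2 = 221
Contribution of clean-shank: (263 − 221)² / 221 = 7.9819

7.982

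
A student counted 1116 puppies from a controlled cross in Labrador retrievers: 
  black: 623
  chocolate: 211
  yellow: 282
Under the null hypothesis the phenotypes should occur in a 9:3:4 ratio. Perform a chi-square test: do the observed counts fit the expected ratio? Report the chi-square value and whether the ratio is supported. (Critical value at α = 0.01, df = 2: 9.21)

Expected counts for N = 1116 under a 9:3:4 ratio (total parts = 16):
  black: 1116 × 9/16 = 627.75
  chocolate: 1116 × 3/16 = 209.25
  yellow: 1116 × 4/16 = 279
χ² = Σ (O − E)² / E
  black: (623 − 627.75)² / 627.75 = 0.0359
  chocolate: (211 − 209.25)² / 209.25 = 0.0146
  yellow: (282 − 279)² / 279 = 0.0323
χ² = 0.0359 + 0.0146 + 0.0323 = 0.0828 ≈ 0.083
Degrees of freedom = 3 − 1 = 2; critical value at α = 0.01 is 9.21.
Since 0.083 < 9.21, we fail to reject the null hypothesis — the data are consistent with the 9:3:4 ratio.

0.083; consistent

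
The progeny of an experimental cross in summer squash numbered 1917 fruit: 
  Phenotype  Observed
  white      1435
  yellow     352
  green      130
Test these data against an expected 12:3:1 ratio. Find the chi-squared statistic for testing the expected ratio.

Total ratio parts = 16. Expected numbers out of 1917:
  white: 1917 × 12/16 = 1437.75
  yellow: 1917 × 3/16 = 359.4375
  green: 1917 × 1/16 = 119.8125
χ² = Σ (O − E)² / E
  white: (1435 − 1437.75)² / 1437.75 = 0.0053
  yellow: (352 − 359.4375)² / 359.4375 = 0.1539
  green: (130 − 119.8125)² / 119.8125 = 0.8662
χ² = 0.0053 + 0.1539 + 0.8662 = 1.0254 ≈ 1.025

1.025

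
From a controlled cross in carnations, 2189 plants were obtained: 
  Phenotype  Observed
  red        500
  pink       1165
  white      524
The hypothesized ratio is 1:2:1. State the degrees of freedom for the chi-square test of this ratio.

A goodness-of-fit test with 3 phenotype classes has df = 3 − 1 = 2.

2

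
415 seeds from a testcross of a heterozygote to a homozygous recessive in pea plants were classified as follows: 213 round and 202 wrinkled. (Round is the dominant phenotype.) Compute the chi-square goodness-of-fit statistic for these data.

0.292

A testcross of a heterozygote (Aa × aa) gives a 1:1 phenotypic ratio.
Expected counts for N = 415 under a 1:1 ratio (total parts = 2):
  round: 415 × 1/2 = 207.5
  wrinkled: 415 × 1/2 = 207.5
χ² = Σ (O − E)² / E
  round: (213 − 207.5)² / 207.5 = 0.1458
  wrinkled: (202 − 207.5)² / 207.5 = 0.1458
χ² = 0.1458 + 0.1458 = 0.2916 ≈ 0.292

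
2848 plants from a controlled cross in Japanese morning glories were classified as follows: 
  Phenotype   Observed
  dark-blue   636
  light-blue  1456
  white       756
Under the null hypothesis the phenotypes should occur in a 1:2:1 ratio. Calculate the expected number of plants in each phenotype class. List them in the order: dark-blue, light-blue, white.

Expected counts for N = 2848 under a 1:2:1 ratio (total parts = 4):
  dark-blue: 2848 × 1/4 = 712
  light-blue: 2848 × 2/4 = 1424
  white: 2848 × 1/4 = 712

712, 1424, 712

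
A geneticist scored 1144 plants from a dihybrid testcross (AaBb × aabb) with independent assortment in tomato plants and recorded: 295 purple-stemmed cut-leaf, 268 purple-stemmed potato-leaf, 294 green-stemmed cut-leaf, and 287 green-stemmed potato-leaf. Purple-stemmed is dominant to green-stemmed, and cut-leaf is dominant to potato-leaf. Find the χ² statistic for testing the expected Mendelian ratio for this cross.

1.643

A dihybrid testcross with independent assortment gives a 1:1:1:1 ratio.
Under the 1:1:1:1 hypothesis (Σ ratio = 4, N = 1144):
  purple-stemmed cut-leaf: 1144 × 1/4 = 286
  purple-stemmed potato-leaf: 1144 × 1/4 = 286
  green-stemmed cut-leaf: 1144 × 1/4 = 286
  green-stemmed potato-leaf: 1144 × 1/4 = 286
χ² = Σ (O − E)² / E
  purple-stemmed cut-leaf: (295 − 286)² / 286 = 0.2832
  purple-stemmed potato-leaf: (268 − 286)² / 286 = 1.1329
  green-stemmed cut-leaf: (294 − 286)² / 286 = 0.2238
  green-stemmed potato-leaf: (287 − 286)² / 286 = 0.0035
χ² = 0.2832 + 1.1329 + 0.2238 + 0.0035 = 1.6434 ≈ 1.643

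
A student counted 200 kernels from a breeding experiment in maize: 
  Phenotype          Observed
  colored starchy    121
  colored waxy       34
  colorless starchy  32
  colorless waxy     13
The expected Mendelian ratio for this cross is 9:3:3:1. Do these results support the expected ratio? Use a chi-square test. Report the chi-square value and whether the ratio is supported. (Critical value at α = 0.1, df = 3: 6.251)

The 9:3:3:1 ratio has 16 parts, so with N = 200 the expected counts are:
  colored starchy: 200 × 9/16 = 112.5
  colored waxy: 200 × 3/16 = 37.5
  colorless starchy: 200 × 3/16 = 37.5
  colorless waxy: 200 × 1/16 = 12.5
χ² = Σ (O − E)² / E
  colored starchy: (121 − 112.5)² / 112.5 = 0.6422
  colored waxy: (34 − 37.5)² / 37.5 = 0.3267
  colorless starchy: (32 − 37.5)² / 37.5 = 0.8067
  colorless waxy: (13 − 12.5)² / 12.5 = 0.0200
χ² = 0.6422 + 0.3267 + 0.8067 + 0.0200 = 1.7956 ≈ 1.796
Degrees of freedom = 4 − 1 = 3; critical value at α = 0.1 is 6.251.
Since 1.796 < 6.251, we fail to reject the null hypothesis — the data are consistent with the 9:3:3:1 ratio.

1.796; consistent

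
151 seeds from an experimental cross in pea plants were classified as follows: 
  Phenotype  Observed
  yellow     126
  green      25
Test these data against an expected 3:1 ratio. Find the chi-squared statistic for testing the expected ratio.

5.742

Expected counts for N = 151 under a 3:1 ratio (total parts = 4):
  yellow: 151 × 3/4 = 113.25
  green: 151 × 1/4 = 37.75
χ² = Σ (O − E)² / E
  yellow: (126 − 113.25)² / 113.25 = 1.4354
  green: (25 − 37.75)² / 37.75 = 4.3063
χ² = 1.4354 + 4.3063 = 5.7417 ≈ 5.742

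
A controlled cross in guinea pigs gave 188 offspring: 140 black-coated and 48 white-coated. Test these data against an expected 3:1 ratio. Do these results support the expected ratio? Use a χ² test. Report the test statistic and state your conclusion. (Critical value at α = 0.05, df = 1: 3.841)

The 3:1 ratio has 4 parts, so with N = 188 the expected counts are:
  black-coated: 188 × 3/4 = 141
  white-coated: 188 × 1/4 = 47
χ² = Σ (O − E)² / E
  black-coated: (140 − 141)² / 141 = 0.0071
  white-coated: (48 − 47)² / 47 = 0.0213
χ² = 0.0071 + 0.0213 = 0.0284 ≈ 0.028
Degrees of freedom = 2 − 1 = 1; critical value at α = 0.05 is 3.841.
Since 0.028 < 3.841, we fail to reject the null hypothesis — the data are consistent with the 3:1 ratio.

0.028; consistent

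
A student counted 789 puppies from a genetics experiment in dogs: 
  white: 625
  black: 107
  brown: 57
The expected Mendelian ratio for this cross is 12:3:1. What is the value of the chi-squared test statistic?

14.395

Under the 12:3:1 hypothesis (Σ ratio = 16, N = 789):
  white: 789 × 12/16 = 591.75
  black: 789 × 3/16 = 147.9375
  brown: 789 × 1/16 = 49.3125
χ² = Σ (O − E)² / E
  white: (625 − 591.75)² / 591.75 = 1.8683
  black: (107 − 147.9375)² / 147.9375 = 11.3283
  brown: (57 − 49.3125)² / 49.3125 = 1.1984
χ² = 1.8683 + 11.3283 + 1.1984 = 14.395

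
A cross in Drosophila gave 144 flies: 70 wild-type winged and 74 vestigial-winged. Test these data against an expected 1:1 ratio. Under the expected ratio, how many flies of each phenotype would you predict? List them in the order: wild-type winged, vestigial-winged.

72, 72

Expected counts for N = 144 under a 1:1 ratio (total parts = 2):
  wild-type winged: 144 × 1/2 = 72
  vestigial-winged: 144 × 1/2 = 72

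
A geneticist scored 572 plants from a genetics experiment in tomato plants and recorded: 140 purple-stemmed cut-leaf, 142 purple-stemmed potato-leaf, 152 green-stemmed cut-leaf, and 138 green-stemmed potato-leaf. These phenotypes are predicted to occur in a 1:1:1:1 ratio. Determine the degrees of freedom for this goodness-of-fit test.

3

A goodness-of-fit test with 4 phenotype classes has df = 4 − 1 = 3.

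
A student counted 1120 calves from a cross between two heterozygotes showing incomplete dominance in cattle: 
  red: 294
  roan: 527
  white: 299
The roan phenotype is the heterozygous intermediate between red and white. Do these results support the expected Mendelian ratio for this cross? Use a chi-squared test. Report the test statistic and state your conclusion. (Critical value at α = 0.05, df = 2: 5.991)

With incomplete dominance, a heterozygote × heterozygote cross gives a 1:2:1 phenotypic ratio.
Under the 1:2:1 hypothesis (Σ ratio = 4, N = 1120):
  red: 1120 × 1/4 = 280
  roan: 1120 × 2/4 = 560
  white: 1120 × 1/4 = 280
χ² = Σ (O − E)² / E
  red: (294 − 280)² / 280 = 0.7000
  roan: (527 − 560)² / 560 = 1.9446
  white: (299 − 280)² / 280 = 1.2893
χ² = 0.7000 + 1.9446 + 1.2893 = 3.9339 ≈ 3.934
Degrees of freedom = 3 − 1 = 2; critical value at α = 0.05 is 5.991.
Since 3.934 < 5.991, we fail to reject the null hypothesis — the data are consistent with the 1:2:1 ratio.

3.934; consistent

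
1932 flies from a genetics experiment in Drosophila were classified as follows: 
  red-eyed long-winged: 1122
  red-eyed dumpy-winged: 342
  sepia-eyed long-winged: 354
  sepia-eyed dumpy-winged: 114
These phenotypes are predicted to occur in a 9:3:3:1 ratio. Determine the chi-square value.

Total ratio parts = 16. Expected numbers out of 1932:
  red-eyed long-winged: 1932 × 9/16 = 1086.75
  red-eyed dumpy-winged: 1932 × 3/16 = 362.25
  sepia-eyed long-winged: 1932 × 3/16 = 362.25
  sepia-eyed dumpy-winged: 1932 × 1/16 = 120.75
χ² = Σ (O − E)² / E
  red-eyed long-winged: (1122 − 1086.75)² / 1086.75 = 1.1434
  red-eyed dumpy-winged: (342 − 362.25)² / 362.25 = 1.1320
  sepia-eyed long-winged: (354 − 362.25)² / 362.25 = 0.1879
  sepia-eyed dumpy-winged: (114 − 120.75)² / 120.75 = 0.3773
χ² = 1.1434 + 1.1320 + 0.1879 + 0.3773 = 2.8406 ≈ 2.841

2.841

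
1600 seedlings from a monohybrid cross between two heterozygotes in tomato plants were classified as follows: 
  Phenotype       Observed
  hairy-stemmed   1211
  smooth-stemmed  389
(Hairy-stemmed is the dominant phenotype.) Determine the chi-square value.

0.403

For a monohybrid cross between heterozygotes with complete dominance, the expected phenotypic ratio is 3:1.
The 3:1 ratio has 4 parts, so with N = 1600 the expected counts are:
  hairy-stemmed: 1600 × 3/4 = 1200
  smooth-stemmed: 1600 × 1/4 = 400
χ² = Σ (O − E)² / E
  hairy-stemmed: (1211 − 1200)² / 1200 = 0.1008
  smooth-stemmed: (389 − 400)² / 400 = 0.3025
χ² = 0.1008 + 0.3025 = 0.4033 ≈ 0.403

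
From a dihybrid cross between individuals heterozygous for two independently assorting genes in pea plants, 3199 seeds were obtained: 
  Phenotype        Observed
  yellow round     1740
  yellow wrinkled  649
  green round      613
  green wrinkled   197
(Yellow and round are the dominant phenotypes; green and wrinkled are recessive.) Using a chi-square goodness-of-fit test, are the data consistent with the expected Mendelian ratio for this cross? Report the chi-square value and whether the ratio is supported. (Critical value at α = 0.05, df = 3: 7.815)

6.330; consistent

A dihybrid F₂ with independent assortment and complete dominance at both loci gives a 9:3:3:1 phenotypic ratio.
The 9:3:3:1 ratio has 16 parts, so with N = 3199 the expected counts are:
  yellow round: 3199 × 9/16 = 1799.4375
  yellow wrinkled: 3199 × 3/16 = 599.8125
  green round: 3199 × 3/16 = 599.8125
  green wrinkled: 3199 × 1/16 = 199.9375
χ² = Σ (O − E)² / E
  yellow round: (1740 − 1799.4375)² / 1799.4375 = 1.9633
  yellow wrinkled: (649 − 599.8125)² / 599.8125 = 4.0336
  green round: (613 − 599.8125)² / 599.8125 = 0.2899
  green wrinkled: (197 − 199.9375)² / 199.9375 = 0.0432
χ² = 1.9633 + 4.0336 + 0.2899 + 0.0432 = 6.330
Degrees of freedom = 4 − 1 = 3; critical value at α = 0.05 is 7.815.
Since 6.330 < 7.815, we fail to reject the null hypothesis — the data are consistent with the 9:3:3:1 ratio.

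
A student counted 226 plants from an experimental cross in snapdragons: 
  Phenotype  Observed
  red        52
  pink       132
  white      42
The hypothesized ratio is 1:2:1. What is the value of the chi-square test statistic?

Total ratio parts = 4. Expected numbers out of 226:
  red: 226 × 1/4 = 56.5
  pink: 226 × 2/4 = 113
  white: 226 × 1/4 = 56.5
χ² = Σ (O − E)² / E
  red: (52 − 56.5)² / 56.5 = 0.3584
  pink: (132 − 113)² / 113 = 3.1947
  white: (42 − 56.5)² / 56.5 = 3.7212
χ² = 0.3584 + 3.1947 + 3.7212 = 7.2743 ≈ 7.274

7.274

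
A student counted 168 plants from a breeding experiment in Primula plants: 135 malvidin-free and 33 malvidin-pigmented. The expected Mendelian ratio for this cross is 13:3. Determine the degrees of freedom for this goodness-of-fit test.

1

A goodness-of-fit test with 2 phenotype classes has df = 2 − 1 = 1.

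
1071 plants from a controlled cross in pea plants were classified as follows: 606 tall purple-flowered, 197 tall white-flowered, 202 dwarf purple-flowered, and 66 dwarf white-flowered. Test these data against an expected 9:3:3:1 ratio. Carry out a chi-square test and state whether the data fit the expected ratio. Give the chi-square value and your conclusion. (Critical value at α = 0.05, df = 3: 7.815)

Under the 9:3:3:1 hypothesis (Σ ratio = 16, N = 1071):
  tall purple-flowered: 1071 × 9/16 = 602.4375
  tall white-flowered: 1071 × 3/16 = 200.8125
  dwarf purple-flowered: 1071 × 3/16 = 200.8125
  dwarf white-flowered: 1071 × 1/16 = 66.9375
χ² = Σ (O − E)² / E
  tall purple-flowered: (606 − 602.4375)² / 602.4375 = 0.0211
  tall white-flowered: (197 − 200.8125)² / 200.8125 = 0.0724
  dwarf purple-flowered: (202 − 200.8125)² / 200.8125 = 0.0070
  dwarf white-flowered: (66 − 66.9375)² / 66.9375 = 0.0131
χ² = 0.0211 + 0.0724 + 0.0070 + 0.0131 = 0.1136 ≈ 0.114
Degrees of freedom = 4 − 1 = 3; critical value at α = 0.05 is 7.815.
Since 0.114 < 7.815, we fail to reject the null hypothesis — the data are consistent with the 9:3:3:1 ratio.

0.114; consistent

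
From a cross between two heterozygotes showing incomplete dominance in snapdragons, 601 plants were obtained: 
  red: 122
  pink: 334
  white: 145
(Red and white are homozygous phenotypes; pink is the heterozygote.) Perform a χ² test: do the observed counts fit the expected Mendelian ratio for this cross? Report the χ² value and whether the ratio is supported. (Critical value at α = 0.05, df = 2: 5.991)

With incomplete dominance, a heterozygote × heterozygote cross gives a 1:2:1 phenotypic ratio.
Total ratio parts = 4. Expected numbers out of 601:
  red: 601 × 1/4 = 150.25
  pink: 601 × 2/4 = 300.5
  white: 601 × 1/4 = 150.25
χ² = Σ (O − E)² / E
  red: (122 − 150.25)² / 150.25 = 5.3116
  pink: (334 − 300.5)² / 300.5 = 3.7346
  white: (145 − 150.25)² / 150.25 = 0.1834
χ² = 5.3116 + 3.7346 + 0.1834 = 9.2296 ≈ 9.230
Degrees of freedom = 3 − 1 = 2; critical value at α = 0.05 is 5.991.
Since 9.230 > 5.991, we reject the null hypothesis — the data do not fit the 1:2:1 ratio.

9.230; not consistent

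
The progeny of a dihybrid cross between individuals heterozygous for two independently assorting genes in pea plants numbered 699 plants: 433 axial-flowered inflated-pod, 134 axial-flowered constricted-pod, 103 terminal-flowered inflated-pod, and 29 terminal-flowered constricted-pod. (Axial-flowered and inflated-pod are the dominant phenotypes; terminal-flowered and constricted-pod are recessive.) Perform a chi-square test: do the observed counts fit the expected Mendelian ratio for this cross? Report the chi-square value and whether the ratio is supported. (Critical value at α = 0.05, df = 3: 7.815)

15.044; not consistent

A dihybrid F₂ with independent assortment and complete dominance at both loci gives a 9:3:3:1 phenotypic ratio.
Expected counts for N = 699 under a 9:3:3:1 ratio (total parts = 16):
  axial-flowered inflated-pod: 699 × 9/16 = 393.1875
  axial-flowered constricted-pod: 699 × 3/16 = 131.0625
  terminal-flowered inflated-pod: 699 × 3/16 = 131.0625
  terminal-flowered constricted-pod: 699 × 1/16 = 43.6875
χ² = Σ (O − E)² / E
  axial-flowered inflated-pod: (433 − 393.1875)² / 393.1875 = 4.0312
  axial-flowered constricted-pod: (134 − 131.0625)² / 131.0625 = 0.0658
  terminal-flowered inflated-pod: (103 − 131.0625)² / 131.0625 = 6.0086
  terminal-flowered constricted-pod: (29 − 43.6875)² / 43.6875 = 4.9379
χ² = 4.0312 + 0.0658 + 6.0086 + 4.9379 = 15.0435 ≈ 15.044
Degrees of freedom = 4 − 1 = 3; critical value at α = 0.05 is 7.815.
Since 15.044 > 7.815, we reject the null hypothesis — the data do not fit the 9:3:3:1 ratio.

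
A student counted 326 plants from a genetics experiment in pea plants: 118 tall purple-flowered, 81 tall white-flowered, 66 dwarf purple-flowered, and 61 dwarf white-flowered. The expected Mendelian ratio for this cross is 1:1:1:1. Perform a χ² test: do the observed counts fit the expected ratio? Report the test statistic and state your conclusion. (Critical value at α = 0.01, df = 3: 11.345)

24.454; not consistent

Under the 1:1:1:1 hypothesis (Σ ratio = 4, N = 326):
  tall purple-flowered: 326 × 1/4 = 81.5
  tall white-flowered: 326 × 1/4 = 81.5
  dwarf purple-flowered: 326 × 1/4 = 81.5
  dwarf white-flowered: 326 × 1/4 = 81.5
χ² = Σ (O − E)² / E
  tall purple-flowered: (118 − 81.5)² / 81.5 = 16.3466
  tall white-flowered: (81 − 81.5)² / 81.5 = 0.0031
  dwarf purple-flowered: (66 − 81.5)² / 81.5 = 2.9479
  dwarf white-flowered: (61 − 81.5)² / 81.5 = 5.1564
χ² = 16.3466 + 0.0031 + 2.9479 + 5.1564 = 24.454
Degrees of freedom = 4 − 1 = 3; critical value at α = 0.01 is 11.345.
Since 24.454 > 11.345, we reject the null hypothesis — the data do not fit the 1:1:1:1 ratio.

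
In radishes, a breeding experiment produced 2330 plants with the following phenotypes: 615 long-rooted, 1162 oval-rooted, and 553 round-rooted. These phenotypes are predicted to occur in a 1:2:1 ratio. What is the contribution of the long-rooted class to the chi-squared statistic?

The 1:2:1 ratio has 4 parts, so with N = 2330 the expected counts are:
  long-rooted: 2330 × 1/4 = 582.5
  oval-rooted: 2330 × 2/4 = 1165
  round-rooted: 2330 × 1/4 = 582.5
Contribution of long-rooted: (615 − 582.5)² / 582.5 = 1.8133

1.813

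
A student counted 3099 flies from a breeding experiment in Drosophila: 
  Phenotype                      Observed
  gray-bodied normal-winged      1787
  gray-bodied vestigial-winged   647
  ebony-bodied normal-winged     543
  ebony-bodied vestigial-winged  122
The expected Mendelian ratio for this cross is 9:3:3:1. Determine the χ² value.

37.610

The 9:3:3:1 ratio has 16 parts, so with N = 3099 the expected counts are:
  gray-bodied normal-winged: 3099 × 9/16 = 1743.1875
  gray-bodied vestigial-winged: 3099 × 3/16 = 581.0625
  ebony-bodied normal-winged: 3099 × 3/16 = 581.0625
  ebony-bodied vestigial-winged: 3099 × 1/16 = 193.6875
χ² = Σ (O − E)² / E
  gray-bodied normal-winged: (1787 − 1743.1875)² / 1743.1875 = 1.1012
  gray-bodied vestigial-winged: (647 − 581.0625)² / 581.0625 = 7.4824
  ebony-bodied normal-winged: (543 − 581.0625)² / 581.0625 = 2.4933
  ebony-bodied vestigial-winged: (122 − 193.6875)² / 193.6875 = 26.5329
χ² = 1.1012 + 7.4824 + 2.4933 + 26.5329 = 37.6098 ≈ 37.610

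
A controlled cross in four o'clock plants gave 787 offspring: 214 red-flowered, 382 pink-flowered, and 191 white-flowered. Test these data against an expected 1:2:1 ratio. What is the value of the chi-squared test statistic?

Expected counts for N = 787 under a 1:2:1 ratio (total parts = 4):
  red-flowered: 787 × 1/4 = 196.75
  pink-flowered: 787 × 2/4 = 393.5
  white-flowered: 787 × 1/4 = 196.75
χ² = Σ (O − E)² / E
  red-flowered: (214 − 196.75)² / 196.75 = 1.5124
  pink-flowered: (382 − 393.5)² / 393.5 = 0.3361
  white-flowered: (191 − 196.75)² / 196.75 = 0.1680
χ² = 1.5124 + 0.3361 + 0.1680 = 2.0165 ≈ 2.017

2.017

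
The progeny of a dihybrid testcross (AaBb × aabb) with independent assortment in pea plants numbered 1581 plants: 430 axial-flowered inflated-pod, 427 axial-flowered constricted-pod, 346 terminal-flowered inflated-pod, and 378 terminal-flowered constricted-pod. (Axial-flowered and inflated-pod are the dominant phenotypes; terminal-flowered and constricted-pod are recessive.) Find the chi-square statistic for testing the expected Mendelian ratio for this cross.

12.495

A dihybrid testcross with independent assortment gives a 1:1:1:1 ratio.
Total ratio parts = 4. Expected numbers out of 1581:
  axial-flowered inflated-pod: 1581 × 1/4 = 395.25
  axial-flowered constricted-pod: 1581 × 1/4 = 395.25
  terminal-flowered inflated-pod: 1581 × 1/4 = 395.25
  terminal-flowered constricted-pod: 1581 × 1/4 = 395.25
χ² = Σ (O − E)² / E
  axial-flowered inflated-pod: (430 − 395.25)² / 395.25 = 3.0552
  axial-flowered constricted-pod: (427 − 395.25)² / 395.25 = 2.5504
  terminal-flowered inflated-pod: (346 − 395.25)² / 395.25 = 6.1368
  terminal-flowered constricted-pod: (378 − 395.25)² / 395.25 = 0.7528
χ² = 3.0552 + 2.5504 + 6.1368 + 0.7528 = 12.4952 ≈ 12.495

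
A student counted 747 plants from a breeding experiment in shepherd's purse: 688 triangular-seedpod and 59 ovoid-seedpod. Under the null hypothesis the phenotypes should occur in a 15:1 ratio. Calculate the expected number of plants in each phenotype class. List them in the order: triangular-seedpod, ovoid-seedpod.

700.3125, 46.6875

Total ratio parts = 16. Expected numbers out of 747:
  triangular-seedpod: 747 × 15/16 = 700.3125
  ovoid-seedpod: 747 × 1/16 = 46.6875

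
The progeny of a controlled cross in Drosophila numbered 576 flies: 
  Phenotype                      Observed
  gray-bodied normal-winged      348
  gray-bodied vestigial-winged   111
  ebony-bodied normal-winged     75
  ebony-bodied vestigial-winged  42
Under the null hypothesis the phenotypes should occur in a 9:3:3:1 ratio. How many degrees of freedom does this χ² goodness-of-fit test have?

A goodness-of-fit test with 4 phenotype classes has df = 4 − 1 = 3.

3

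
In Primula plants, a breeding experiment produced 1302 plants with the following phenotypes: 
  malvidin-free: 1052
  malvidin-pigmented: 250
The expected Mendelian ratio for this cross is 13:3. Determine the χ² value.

0.174

Expected counts for N = 1302 under a 13:3 ratio (total parts = 16):
  malvidin-free: 1302 × 13/16 = 1057.875
  malvidin-pigmented: 1302 × 3/16 = 244.125
χ² = Σ (O − E)² / E
  malvidin-free: (1052 − 1057.875)² / 1057.875 = 0.0326
  malvidin-pigmented: (250 − 244.125)² / 244.125 = 0.1414
χ² = 0.0326 + 0.1414 = 0.174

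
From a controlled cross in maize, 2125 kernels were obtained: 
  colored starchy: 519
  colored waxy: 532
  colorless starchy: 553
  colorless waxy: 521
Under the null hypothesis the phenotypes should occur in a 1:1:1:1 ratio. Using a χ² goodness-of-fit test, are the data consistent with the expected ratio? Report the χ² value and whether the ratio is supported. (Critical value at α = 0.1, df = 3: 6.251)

1.372; consistent

The 1:1:1:1 ratio has 4 parts, so with N = 2125 the expected counts are:
  colored starchy: 2125 × 1/4 = 531.25
  colored waxy: 2125 × 1/4 = 531.25
  colorless starchy: 2125 × 1/4 = 531.25
  colorless waxy: 2125 × 1/4 = 531.25
χ² = Σ (O − E)² / E
  colored starchy: (519 − 531.25)² / 531.25 = 0.2825
  colored waxy: (532 − 531.25)² / 531.25 = 0.0011
  colorless starchy: (553 − 531.25)² / 531.25 = 0.8905
  colorless waxy: (521 − 531.25)² / 531.25 = 0.1978
χ² = 0.2825 + 0.0011 + 0.8905 + 0.1978 = 1.3719 ≈ 1.372
Degrees of freedom = 4 − 1 = 3; critical value at α = 0.1 is 6.251.
Since 1.372 < 6.251, we fail to reject the null hypothesis — the data are consistent with the 1:1:1:1 ratio.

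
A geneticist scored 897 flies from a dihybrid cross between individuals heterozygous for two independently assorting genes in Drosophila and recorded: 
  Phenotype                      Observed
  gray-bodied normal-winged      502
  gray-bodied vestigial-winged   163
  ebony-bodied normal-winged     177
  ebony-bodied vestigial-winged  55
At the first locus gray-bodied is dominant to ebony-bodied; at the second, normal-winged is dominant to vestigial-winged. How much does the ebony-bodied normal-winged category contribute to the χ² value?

0.462

A dihybrid F₂ with independent assortment and complete dominance at both loci gives a 9:3:3:1 phenotypic ratio.
Expected counts for N = 897 under a 9:3:3:1 ratio (total parts = 16):
  gray-bodied normal-winged: 897 × 9/16 = 504.5625
  gray-bodied vestigial-winged: 897 × 3/16 = 168.1875
  ebony-bodied normal-winged: 897 × 3/16 = 168.1875
  ebony-bodied vestigial-winged: 897 × 1/16 = 56.0625
Contribution of ebony-bodied normal-winged: (177 − 168.1875)² / 168.1875 = 0.4617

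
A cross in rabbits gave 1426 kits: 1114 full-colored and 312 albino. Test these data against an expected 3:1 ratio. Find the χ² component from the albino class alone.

Expected counts for N = 1426 under a 3:1 ratio (total parts = 4):
  full-colored: 1426 × 3/4 = 1069.5
  albino: 1426 × 1/4 = 356.5
Contribution of albino: (312 − 356.5)² / 356.5 = 5.5547

5.555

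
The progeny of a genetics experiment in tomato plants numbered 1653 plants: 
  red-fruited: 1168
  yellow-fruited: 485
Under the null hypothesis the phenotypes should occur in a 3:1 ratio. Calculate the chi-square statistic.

16.610

Total ratio parts = 4. Expected numbers out of 1653:
  red-fruited: 1653 × 3/4 = 1239.75
  yellow-fruited: 1653 × 1/4 = 413.25
χ² = Σ (O − E)² / E
  red-fruited: (1168 − 1239.75)² / 1239.75 = 4.1525
  yellow-fruited: (485 − 413.25)² / 413.25 = 12.4575
χ² = 4.1525 + 12.4575 = 16.610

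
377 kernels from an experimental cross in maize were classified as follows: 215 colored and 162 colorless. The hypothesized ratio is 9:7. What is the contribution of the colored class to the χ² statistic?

The 9:7 ratio has 16 parts, so with N = 377 the expected counts are:
  colored: 377 × 9/16 = 212.0625
  colorless: 377 × 7/16 = 164.9375
Contribution of colored: (215 − 212.0625)² / 212.0625 = 0.0407

0.041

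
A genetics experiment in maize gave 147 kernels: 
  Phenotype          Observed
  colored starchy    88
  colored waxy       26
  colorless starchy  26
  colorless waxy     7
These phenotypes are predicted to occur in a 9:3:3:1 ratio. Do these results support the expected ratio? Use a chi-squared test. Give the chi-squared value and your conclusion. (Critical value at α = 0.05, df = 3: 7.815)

The 9:3:3:1 ratio has 16 parts, so with N = 147 the expected counts are:
  colored starchy: 147 × 9/16 = 82.6875
  colored waxy: 147 × 3/16 = 27.5625
  colorless starchy: 147 × 3/16 = 27.5625
  colorless waxy: 147 × 1/16 = 9.1875
χ² = Σ (O − E)² / E
  colored starchy: (88 − 82.6875)² / 82.6875 = 0.3413
  colored waxy: (26 − 27.5625)² / 27.5625 = 0.0886
  colorless starchy: (26 − 27.5625)² / 27.5625 = 0.0886
  colorless waxy: (7 − 9.1875)² / 9.1875 = 0.5208
χ² = 0.3413 + 0.0886 + 0.0886 + 0.5208 = 1.0393 ≈ 1.039
Degrees of freedom = 4 − 1 = 3; critical value at α = 0.05 is 7.815.
Since 1.039 < 7.815, we fail to reject the null hypothesis — the data are consistent with the 9:3:3:1 ratio.

1.039; consistent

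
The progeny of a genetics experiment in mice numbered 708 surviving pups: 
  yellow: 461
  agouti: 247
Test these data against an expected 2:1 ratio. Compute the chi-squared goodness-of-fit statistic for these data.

Expected counts for N = 708 under a 2:1 ratio (total parts = 3):
  yellow: 708 × 2/3 = 472
  agouti: 708 × 1/3 = 236
χ² = Σ (O − E)² / E
  yellow: (461 − 472)² / 472 = 0.2564
  agouti: (247 − 236)² / 236 = 0.5127
χ² = 0.2564 + 0.5127 = 0.7691 ≈ 0.769

0.769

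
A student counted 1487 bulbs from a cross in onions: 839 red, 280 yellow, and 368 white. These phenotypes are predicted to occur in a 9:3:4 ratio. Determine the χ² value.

0.051

Under the 9:3:4 hypothesis (Σ ratio = 16, N = 1487):
  red: 1487 × 9/16 = 836.4375
  yellow: 1487 × 3/16 = 278.8125
  white: 1487 × 4/16 = 371.75
χ² = Σ (O − E)² / E
  red: (839 − 836.4375)² / 836.4375 = 0.0079
  yellow: (280 − 278.8125)² / 278.8125 = 0.0051
  white: (368 − 371.75)² / 371.75 = 0.0378
χ² = 0.0079 + 0.0051 + 0.0378 = 0.0508 ≈ 0.051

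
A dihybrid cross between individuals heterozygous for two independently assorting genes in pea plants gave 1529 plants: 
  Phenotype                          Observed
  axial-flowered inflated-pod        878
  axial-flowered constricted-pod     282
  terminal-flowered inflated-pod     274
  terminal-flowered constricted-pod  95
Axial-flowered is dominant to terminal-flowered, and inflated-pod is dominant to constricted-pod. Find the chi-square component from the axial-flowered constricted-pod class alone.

A dihybrid F₂ with independent assortment and complete dominance at both loci gives a 9:3:3:1 phenotypic ratio.
The 9:3:3:1 ratio has 16 parts, so with N = 1529 the expected counts are:
  axial-flowered inflated-pod: 1529 × 9/16 = 860.0625
  axial-flowered constricted-pod: 1529 × 3/16 = 286.6875
  terminal-flowered inflated-pod: 1529 × 3/16 = 286.6875
  terminal-flowered constricted-pod: 1529 × 1/16 = 95.5625
Contribution of axial-flowered constricted-pod: (282 − 286.6875)² / 286.6875 = 0.0766

0.077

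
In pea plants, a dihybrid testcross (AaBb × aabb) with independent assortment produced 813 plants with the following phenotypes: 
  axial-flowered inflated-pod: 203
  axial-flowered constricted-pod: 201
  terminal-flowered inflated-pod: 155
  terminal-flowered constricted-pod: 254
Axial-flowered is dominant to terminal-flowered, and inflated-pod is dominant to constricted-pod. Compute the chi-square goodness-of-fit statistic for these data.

A dihybrid testcross with independent assortment gives a 1:1:1:1 ratio.
The 1:1:1:1 ratio has 4 parts, so with N = 813 the expected counts are:
  axial-flowered inflated-pod: 813 × 1/4 = 203.25
  axial-flowered constricted-pod: 813 × 1/4 = 203.25
  terminal-flowered inflated-pod: 813 × 1/4 = 203.25
  terminal-flowered constricted-pod: 813 × 1/4 = 203.25
χ² = Σ (O − E)² / E
  axial-flowered inflated-pod: (203 − 203.25)² / 203.25 = 0.0003
  axial-flowered constricted-pod: (201 − 203.25)² / 203.25 = 0.0249
  terminal-flowered inflated-pod: (155 − 203.25)² / 203.25 = 11.4542
  terminal-flowered constricted-pod: (254 − 203.25)² / 203.25 = 12.6719
χ² = 0.0003 + 0.0249 + 11.4542 + 12.6719 = 24.1513 ≈ 24.151

24.151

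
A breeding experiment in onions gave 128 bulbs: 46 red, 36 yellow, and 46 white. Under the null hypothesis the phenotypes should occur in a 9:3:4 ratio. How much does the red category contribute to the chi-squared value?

Expected counts for N = 128 under a 9:3:4 ratio (total parts = 16):
  red: 128 × 9/16 = 72
  yellow: 128 × 3/16 = 24
  white: 128 × 4/16 = 32
Contribution of red: (46 − 72)² / 72 = 9.3889

9.389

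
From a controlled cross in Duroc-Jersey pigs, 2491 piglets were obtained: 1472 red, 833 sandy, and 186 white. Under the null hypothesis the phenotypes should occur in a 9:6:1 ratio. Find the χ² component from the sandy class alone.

Total ratio parts = 16. Expected numbers out of 2491:
  red: 2491 × 9/16 = 1401.1875
  sandy: 2491 × 6/16 = 934.125
  white: 2491 × 1/16 = 155.6875
Contribution of sandy: (833 − 934.125)² / 934.125 = 10.9474

10.947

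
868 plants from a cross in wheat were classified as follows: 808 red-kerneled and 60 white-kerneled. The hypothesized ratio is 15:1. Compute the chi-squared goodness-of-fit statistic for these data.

0.650

Total ratio parts = 16. Expected numbers out of 868:
  red-kerneled: 868 × 15/16 = 813.75
  white-kerneled: 868 × 1/16 = 54.25
χ² = Σ (O − E)² / E
  red-kerneled: (808 − 813.75)² / 813.75 = 0.0406
  white-kerneled: (60 − 54.25)² / 54.25 = 0.6094
χ² = 0.0406 + 0.6094 = 0.650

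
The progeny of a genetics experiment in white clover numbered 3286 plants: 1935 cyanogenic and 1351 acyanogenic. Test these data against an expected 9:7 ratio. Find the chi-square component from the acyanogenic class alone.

5.220

Expected counts for N = 3286 under a 9:7 ratio (total parts = 16):
  cyanogenic: 3286 × 9/16 = 1848.375
  acyanogenic: 3286 × 7/16 = 1437.625
Contribution of acyanogenic: (1351 − 1437.625)² / 1437.625 = 5.2196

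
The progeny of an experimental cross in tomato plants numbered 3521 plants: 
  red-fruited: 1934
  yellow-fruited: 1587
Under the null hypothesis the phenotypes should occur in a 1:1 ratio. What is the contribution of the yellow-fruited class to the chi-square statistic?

Under the 1:1 hypothesis (Σ ratio = 2, N = 3521):
  red-fruited: 3521 × 1/2 = 1760.5
  yellow-fruited: 3521 × 1/2 = 1760.5
Contribution of yellow-fruited: (1587 − 1760.5)² / 1760.5 = 17.0987

17.099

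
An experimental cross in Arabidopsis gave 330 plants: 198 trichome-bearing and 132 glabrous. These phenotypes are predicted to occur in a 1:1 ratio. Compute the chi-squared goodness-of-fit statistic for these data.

Total ratio parts = 2. Expected numbers out of 330:
  trichome-bearing: 330 × 1/2 = 165
  glabrous: 330 × 1/2 = 165
χ² = Σ (O − E)² / E
  trichome-bearing: (198 − 165)² / 165 = 6.6000
  glabrous: (132 − 165)² / 165 = 6.6000
χ² = 6.6000 + 6.6000 = 13.200

13.200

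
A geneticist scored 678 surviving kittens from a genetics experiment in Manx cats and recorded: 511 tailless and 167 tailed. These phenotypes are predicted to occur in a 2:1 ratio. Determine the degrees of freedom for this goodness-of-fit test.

A goodness-of-fit test with 2 phenotype classes has df = 2 − 1 = 1.

1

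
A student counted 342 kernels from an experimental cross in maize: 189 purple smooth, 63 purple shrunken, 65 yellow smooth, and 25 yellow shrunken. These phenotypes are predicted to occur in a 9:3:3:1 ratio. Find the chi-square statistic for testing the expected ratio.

The 9:3:3:1 ratio has 16 parts, so with N = 342 the expected counts are:
  purple smooth: 342 × 9/16 = 192.375
  purple shrunken: 342 × 3/16 = 64.125
  yellow smooth: 342 × 3/16 = 64.125
  yellow shrunken: 342 × 1/16 = 21.375
χ² = Σ (O − E)² / E
  purple smooth: (189 − 192.375)² / 192.375 = 0.0592
  purple shrunken: (63 − 64.125)² / 64.125 = 0.0197
  yellow smooth: (65 − 64.125)² / 64.125 = 0.0119
  yellow shrunken: (25 − 21.375)² / 21.375 = 0.6148
χ² = 0.0592 + 0.0197 + 0.0119 + 0.6148 = 0.7056 ≈ 0.706

0.706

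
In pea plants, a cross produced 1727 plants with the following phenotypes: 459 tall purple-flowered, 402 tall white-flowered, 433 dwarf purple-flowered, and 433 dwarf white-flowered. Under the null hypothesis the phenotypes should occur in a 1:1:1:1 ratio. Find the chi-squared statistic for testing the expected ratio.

The 1:1:1:1 ratio has 4 parts, so with N = 1727 the expected counts are:
  tall purple-flowered: 1727 × 1/4 = 431.75
  tall white-flowered: 1727 × 1/4 = 431.75
  dwarf purple-flowered: 1727 × 1/4 = 431.75
  dwarf white-flowered: 1727 × 1/4 = 431.75
χ² = Σ (O − E)² / E
  tall purple-flowered: (459 − 431.75)² / 431.75 = 1.7199
  tall white-flowered: (402 − 431.75)² / 431.75 = 2.0499
  dwarf purple-flowered: (433 − 431.75)² / 431.75 = 0.0036
  dwarf white-flowered: (433 − 431.75)² / 431.75 = 0.0036
χ² = 1.7199 + 2.0499 + 0.0036 + 0.0036 = 3.777

3.777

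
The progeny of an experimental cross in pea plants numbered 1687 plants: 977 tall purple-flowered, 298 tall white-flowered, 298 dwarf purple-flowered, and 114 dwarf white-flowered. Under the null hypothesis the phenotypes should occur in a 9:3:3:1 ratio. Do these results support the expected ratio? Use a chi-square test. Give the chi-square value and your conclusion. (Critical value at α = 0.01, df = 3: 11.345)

Total ratio parts = 16. Expected numbers out of 1687:
  tall purple-flowered: 1687 × 9/16 = 948.9375
  tall white-flowered: 1687 × 3/16 = 316.3125
  dwarf purple-flowered: 1687 × 3/16 = 316.3125
  dwarf white-flowered: 1687 × 1/16 = 105.4375
χ² = Σ (O − E)² / E
  tall purple-flowered: (977 − 948.9375)² / 948.9375 = 0.8299
  tall white-flowered: (298 − 316.3125)² / 316.3125 = 1.0602
  dwarf purple-flowered: (298 − 316.3125)² / 316.3125 = 1.0602
  dwarf white-flowered: (114 − 105.4375)² / 105.4375 = 0.6954
χ² = 0.8299 + 1.0602 + 1.0602 + 0.6954 = 3.6457 ≈ 3.646
Degrees of freedom = 4 − 1 = 3; critical value at α = 0.01 is 11.345.
Since 3.646 < 11.345, we fail to reject the null hypothesis — the data are consistent with the 9:3:3:1 ratio.

3.646; consistent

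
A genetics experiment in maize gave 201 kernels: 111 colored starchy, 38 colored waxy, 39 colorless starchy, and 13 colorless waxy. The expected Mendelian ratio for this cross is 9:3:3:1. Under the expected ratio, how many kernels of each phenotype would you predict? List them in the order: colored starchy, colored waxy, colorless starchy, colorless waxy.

113.0625, 37.6875, 37.6875, 12.5625

Expected counts for N = 201 under a 9:3:3:1 ratio (total parts = 16):
  colored starchy: 201 × 9/16 = 113.0625
  colored waxy: 201 × 3/16 = 37.6875
  colorless starchy: 201 × 3/16 = 37.6875
  colorless waxy: 201 × 1/16 = 12.5625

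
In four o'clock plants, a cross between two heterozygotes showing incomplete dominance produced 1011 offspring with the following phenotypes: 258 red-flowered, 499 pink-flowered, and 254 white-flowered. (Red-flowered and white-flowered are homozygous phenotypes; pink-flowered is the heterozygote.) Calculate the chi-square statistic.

With incomplete dominance, a heterozygote × heterozygote cross gives a 1:2:1 phenotypic ratio.
Expected counts for N = 1011 under a 1:2:1 ratio (total parts = 4):
  red-flowered: 1011 × 1/4 = 252.75
  pink-flowered: 1011 × 2/4 = 505.5
  white-flowered: 1011 × 1/4 = 252.75
χ² = Σ (O − E)² / E
  red-flowered: (258 − 252.75)² / 252.75 = 0.1091
  pink-flowered: (499 − 505.5)² / 505.5 = 0.0836
  white-flowered: (254 − 252.75)² / 252.75 = 0.0062
χ² = 0.1091 + 0.0836 + 0.0062 = 0.1989 ≈ 0.199

0.199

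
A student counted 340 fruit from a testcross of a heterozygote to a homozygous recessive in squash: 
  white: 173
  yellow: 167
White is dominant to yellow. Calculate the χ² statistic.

A testcross of a heterozygote (Aa × aa) gives a 1:1 phenotypic ratio.
Expected counts for N = 340 under a 1:1 ratio (total parts = 2):
  white: 340 × 1/2 = 170
  yellow: 340 × 1/2 = 170
χ² = Σ (O − E)² / E
  white: (173 − 170)² / 170 = 0.0529
  yellow: (167 − 170)² / 170 = 0.0529
χ² = 0.0529 + 0.0529 = 0.1058 ≈ 0.106

0.106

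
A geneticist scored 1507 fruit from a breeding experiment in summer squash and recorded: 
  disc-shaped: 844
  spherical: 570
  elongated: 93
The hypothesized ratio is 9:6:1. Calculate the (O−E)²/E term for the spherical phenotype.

0.042

Under the 9:6:1 hypothesis (Σ ratio = 16, N = 1507):
  disc-shaped: 1507 × 9/16 = 847.6875
  spherical: 1507 × 6/16 = 565.125
  elongated: 1507 × 1/16 = 94.1875
Contribution of spherical: (570 − 565.125)² / 565.125 = 0.0421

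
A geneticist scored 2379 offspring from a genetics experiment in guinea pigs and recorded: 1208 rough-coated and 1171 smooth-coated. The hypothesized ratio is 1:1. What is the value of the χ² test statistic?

Expected counts for N = 2379 under a 1:1 ratio (total parts = 2):
  rough-coated: 2379 × 1/2 = 1189.5
  smooth-coated: 2379 × 1/2 = 1189.5
χ² = Σ (O − E)² / E
  rough-coated: (1208 − 1189.5)² / 1189.5 = 0.2877
  smooth-coated: (1171 − 1189.5)² / 1189.5 = 0.2877
χ² = 0.2877 + 0.2877 = 0.5754 ≈ 0.575

0.575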